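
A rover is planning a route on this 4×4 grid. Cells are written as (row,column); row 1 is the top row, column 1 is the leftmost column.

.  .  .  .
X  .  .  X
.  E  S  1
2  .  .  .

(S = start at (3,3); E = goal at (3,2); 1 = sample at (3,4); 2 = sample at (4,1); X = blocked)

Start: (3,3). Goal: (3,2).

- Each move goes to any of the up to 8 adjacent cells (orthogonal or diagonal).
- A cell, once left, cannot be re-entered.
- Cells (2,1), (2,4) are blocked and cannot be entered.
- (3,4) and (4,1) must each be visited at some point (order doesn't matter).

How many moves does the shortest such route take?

5

Any route passes through (3,4) and (4,1) in some order between (3,3) and (3,2). Summing Chebyshev distances along each leg and taking the cheapest ordering ((3,3) → (3,4) → (4,1) → (3,2)) gives a lower bound of 1 + 3 + 1 = 5 moves.
A route of 5 moves achieves this: (3,3) → (3,4) → (4,3) → (4,2) → (4,1) → (3,2).
Since 5 matches the lower bound, it is optimal.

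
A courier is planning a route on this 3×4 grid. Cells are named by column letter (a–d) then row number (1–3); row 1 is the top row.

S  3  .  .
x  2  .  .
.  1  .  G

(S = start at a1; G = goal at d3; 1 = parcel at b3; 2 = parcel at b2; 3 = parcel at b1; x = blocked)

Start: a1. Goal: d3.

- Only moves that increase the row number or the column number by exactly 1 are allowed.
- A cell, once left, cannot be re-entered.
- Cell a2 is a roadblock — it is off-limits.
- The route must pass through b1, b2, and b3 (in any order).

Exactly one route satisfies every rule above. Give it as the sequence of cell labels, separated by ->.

Moves only go right or down, so the column and row indices never decrease.
Route from a1: right 1 to b1, down 2 to b3, right 2 to d3 — 5 moves in all.
Check: all required cells visited.

a1 -> b1 -> b2 -> b3 -> c3 -> d3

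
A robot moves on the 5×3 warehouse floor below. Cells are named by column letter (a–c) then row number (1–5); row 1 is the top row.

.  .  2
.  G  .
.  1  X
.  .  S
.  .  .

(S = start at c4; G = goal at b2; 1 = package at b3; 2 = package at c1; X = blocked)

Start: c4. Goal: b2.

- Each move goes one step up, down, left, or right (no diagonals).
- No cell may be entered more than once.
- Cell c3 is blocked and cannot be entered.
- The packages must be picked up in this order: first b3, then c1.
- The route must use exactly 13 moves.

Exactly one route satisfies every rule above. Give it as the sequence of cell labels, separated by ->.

The waypoints must appear in the order b3, c1, with no cell reused.
Route from c4: down 1 to c5, left 2 to a5, up 1 to a4, right 1 to b4, up 1 to b3, left 1 to a3, up 2 to a1, right 2 to c1, down 1 to c2, left 1 to b2 — 13 moves in all.
Check: order respected (1 at step 6, 2 at step 11); 13 moves as required.

c4 -> c5 -> b5 -> a5 -> a4 -> b4 -> b3 -> a3 -> a2 -> a1 -> b1 -> c1 -> c2 -> b2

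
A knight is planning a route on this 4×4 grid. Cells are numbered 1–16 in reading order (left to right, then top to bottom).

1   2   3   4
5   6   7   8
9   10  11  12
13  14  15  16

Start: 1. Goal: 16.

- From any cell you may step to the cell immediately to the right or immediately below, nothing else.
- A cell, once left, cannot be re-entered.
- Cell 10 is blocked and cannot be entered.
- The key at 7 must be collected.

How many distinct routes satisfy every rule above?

9

A right/down-only route from 1 to 16 makes exactly 3 down-moves and 3 right-moves in some order.
With no other constraints that would be C(6,3) = 20 routes.
Split at 7 and multiply the segment counts (each segment already excludes blocked cells): 1→7: 3; 7→16: 3; product = 9.
That gives 9 routes.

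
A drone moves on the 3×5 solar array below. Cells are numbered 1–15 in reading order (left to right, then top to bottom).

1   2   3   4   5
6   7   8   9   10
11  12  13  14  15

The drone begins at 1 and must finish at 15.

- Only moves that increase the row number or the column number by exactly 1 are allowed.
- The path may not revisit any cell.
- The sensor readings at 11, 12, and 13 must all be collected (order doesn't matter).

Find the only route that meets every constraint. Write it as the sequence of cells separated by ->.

Moves only go right or down, so the column and row indices never decrease.
Route from 1: down 2 to 11, right 4 to 15 — 6 moves in all.
Check: all required cells visited.

1 -> 6 -> 11 -> 12 -> 13 -> 14 -> 15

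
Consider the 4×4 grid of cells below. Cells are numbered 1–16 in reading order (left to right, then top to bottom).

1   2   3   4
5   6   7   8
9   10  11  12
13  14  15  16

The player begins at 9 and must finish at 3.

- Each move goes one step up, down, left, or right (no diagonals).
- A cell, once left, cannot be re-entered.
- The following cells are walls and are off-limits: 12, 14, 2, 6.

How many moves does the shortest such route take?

4

The Manhattan distance from 9 to 3 is |3−1| + |1−3| = 4, so at least 4 moves are needed.
A route of 4 moves achieves this: 9 → 10 → 11 → 7 → 3.
Since 4 matches the lower bound, it is optimal.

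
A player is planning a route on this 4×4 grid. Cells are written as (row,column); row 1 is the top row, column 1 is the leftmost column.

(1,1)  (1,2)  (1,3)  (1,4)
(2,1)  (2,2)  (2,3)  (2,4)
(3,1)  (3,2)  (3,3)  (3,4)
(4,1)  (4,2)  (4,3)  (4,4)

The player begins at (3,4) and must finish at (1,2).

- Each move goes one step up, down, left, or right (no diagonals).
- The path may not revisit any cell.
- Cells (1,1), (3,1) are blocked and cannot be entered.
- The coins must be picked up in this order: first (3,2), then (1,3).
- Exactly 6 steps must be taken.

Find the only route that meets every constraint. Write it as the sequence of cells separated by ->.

(3,4) -> (3,3) -> (3,2) -> (2,2) -> (2,3) -> (1,3) -> (1,2)

The waypoints must appear in the order (3,2), (1,3), with no cell reused.
Route from (3,4): left 2 to (3,2), up 1 to (2,2), right 1 to (2,3), up 1 to (1,3), left 1 to (1,2) — 6 moves in all.
Check: order respected ((3,2) at step 2, (1,3) at step 5); 6 moves as required.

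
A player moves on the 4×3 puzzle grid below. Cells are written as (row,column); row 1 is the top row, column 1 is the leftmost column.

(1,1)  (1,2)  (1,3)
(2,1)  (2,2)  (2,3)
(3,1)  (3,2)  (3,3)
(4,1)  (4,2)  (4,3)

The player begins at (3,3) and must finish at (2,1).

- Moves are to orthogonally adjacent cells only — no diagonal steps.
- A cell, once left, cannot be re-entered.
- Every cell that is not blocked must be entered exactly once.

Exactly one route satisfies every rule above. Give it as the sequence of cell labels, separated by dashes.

(3,3) - (4,3) - (4,2) - (4,1) - (3,1) - (3,2) - (2,2) - (2,3) - (1,3) - (1,2) - (1,1) - (2,1)

Need to visit all 12 open cells exactly once, starting at (3,3) and ending at (2,1).
Cell (1,1) has only two open neighbours ((2,1) and (1,2)), so the path must pass straight through it: one of those is the cell it's entered from and the other is where it exits.
Route from (3,3): down 1 to (4,3), left 2 to (4,1), up 1 to (3,1), right 1 to (3,2), up 1 to (2,2), right 1 to (2,3), up 1 to (1,3), left 2 to (1,1), down 1 to (2,1) — 11 moves in all.
Check: all 12 open cells covered.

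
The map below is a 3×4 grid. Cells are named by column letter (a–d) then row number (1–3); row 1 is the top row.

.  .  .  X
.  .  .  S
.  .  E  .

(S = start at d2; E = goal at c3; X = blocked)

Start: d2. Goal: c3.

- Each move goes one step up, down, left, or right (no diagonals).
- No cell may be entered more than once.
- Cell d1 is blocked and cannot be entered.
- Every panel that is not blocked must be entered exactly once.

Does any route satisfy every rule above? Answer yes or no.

Exhausting the options from d2, every branch either dead-ends against blocked cells, would have to re-enter a cell already used, or reaches the goal with a constraint still unmet.

no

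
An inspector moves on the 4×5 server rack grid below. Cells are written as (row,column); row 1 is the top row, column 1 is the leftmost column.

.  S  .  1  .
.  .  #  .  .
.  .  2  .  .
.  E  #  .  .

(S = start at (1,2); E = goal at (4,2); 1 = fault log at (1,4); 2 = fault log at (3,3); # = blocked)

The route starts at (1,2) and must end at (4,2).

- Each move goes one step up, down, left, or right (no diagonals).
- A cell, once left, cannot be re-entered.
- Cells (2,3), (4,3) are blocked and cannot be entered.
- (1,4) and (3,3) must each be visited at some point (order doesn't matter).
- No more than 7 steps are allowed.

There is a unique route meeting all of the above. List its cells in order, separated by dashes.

Any route must reach (1,4) and (3,3) and still end at (4,2) within 7 moves, so the order of the required stops is forced.
Route from (1,2): right 2 to (1,4), down 2 to (3,4), left 2 to (3,2), down 1 to (4,2) — 7 moves in all.
Check: all required cells visited; 7 ≤ 7 moves.

(1,2) - (1,3) - (1,4) - (2,4) - (3,4) - (3,3) - (3,2) - (4,2)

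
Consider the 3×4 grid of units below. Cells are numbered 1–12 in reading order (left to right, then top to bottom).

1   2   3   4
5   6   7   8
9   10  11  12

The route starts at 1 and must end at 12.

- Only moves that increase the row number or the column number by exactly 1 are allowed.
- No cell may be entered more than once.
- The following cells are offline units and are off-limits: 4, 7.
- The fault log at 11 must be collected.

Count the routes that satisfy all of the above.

A right/down-only route from 1 to 12 makes exactly 2 down-moves and 3 right-moves in some order.
With no other constraints that would be C(5,2) = 10 routes.
Split at 11 and multiply the segment counts (each segment already excludes blocked cells): 1→11: 3; 11→12: 1; product = 3.
That gives 3 routes.

3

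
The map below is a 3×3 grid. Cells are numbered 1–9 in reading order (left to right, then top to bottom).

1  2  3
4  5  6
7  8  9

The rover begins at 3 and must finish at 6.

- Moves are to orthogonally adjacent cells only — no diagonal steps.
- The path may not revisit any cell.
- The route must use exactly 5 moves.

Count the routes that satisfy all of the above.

Need simple routes of exactly 5 moves from 3 to 6 (Manhattan distance 1, so 2 moves are spent on a detour and 2 undoing it).
Enumerating: 3 2 5 8 9 6 | 3 2 1 4 5 6.
That gives 2 routes.

2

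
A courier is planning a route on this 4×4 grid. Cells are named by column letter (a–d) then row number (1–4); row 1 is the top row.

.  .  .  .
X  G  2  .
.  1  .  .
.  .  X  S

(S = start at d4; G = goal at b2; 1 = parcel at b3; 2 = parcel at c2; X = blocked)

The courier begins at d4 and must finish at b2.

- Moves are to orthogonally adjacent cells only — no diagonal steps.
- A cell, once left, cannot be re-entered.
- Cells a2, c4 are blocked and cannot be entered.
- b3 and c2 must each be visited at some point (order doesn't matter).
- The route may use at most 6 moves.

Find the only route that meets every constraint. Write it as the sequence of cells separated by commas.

d4, d3, d2, c2, c3, b3, b2

The budget equals the shortest possible length, so every move has to be on a shortest route through the required cells.
Route from d4: up 2 to d2, left 1 to c2, down 1 to c3, left 1 to b3, up 1 to b2 — 6 moves in all.
Check: all required cells visited; 6 ≤ 6 moves.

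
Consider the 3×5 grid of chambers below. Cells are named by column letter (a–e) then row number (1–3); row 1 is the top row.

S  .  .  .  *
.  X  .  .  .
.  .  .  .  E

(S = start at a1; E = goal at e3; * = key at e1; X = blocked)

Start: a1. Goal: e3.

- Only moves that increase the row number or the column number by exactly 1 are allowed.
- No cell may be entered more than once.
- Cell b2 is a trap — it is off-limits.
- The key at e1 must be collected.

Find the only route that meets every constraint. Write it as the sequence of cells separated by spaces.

Moves only go right or down, so the column and row indices never decrease.
Route from a1: 4× right (reaching e1), 2× down (reaching e3) — 6 moves in all.
Check: all required cells visited.

a1 b1 c1 d1 e1 e2 e3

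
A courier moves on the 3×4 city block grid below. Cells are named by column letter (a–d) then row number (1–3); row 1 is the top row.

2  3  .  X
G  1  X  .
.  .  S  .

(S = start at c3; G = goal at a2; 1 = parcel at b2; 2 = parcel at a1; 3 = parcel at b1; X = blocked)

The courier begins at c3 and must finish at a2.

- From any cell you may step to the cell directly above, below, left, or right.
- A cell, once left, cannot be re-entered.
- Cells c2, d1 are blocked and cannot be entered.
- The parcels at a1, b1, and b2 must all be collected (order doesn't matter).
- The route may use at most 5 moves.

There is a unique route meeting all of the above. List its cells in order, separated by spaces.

c3 b3 b2 b1 a1 a2

The 5-move cap with required stops at a1, b1, b2 leaves no slack for detours.
Route from c3: left to b3, 2× up (reaching b1), left to a1, down to a2 — 5 moves in all.
Check: all required cells visited; 5 ≤ 5 moves.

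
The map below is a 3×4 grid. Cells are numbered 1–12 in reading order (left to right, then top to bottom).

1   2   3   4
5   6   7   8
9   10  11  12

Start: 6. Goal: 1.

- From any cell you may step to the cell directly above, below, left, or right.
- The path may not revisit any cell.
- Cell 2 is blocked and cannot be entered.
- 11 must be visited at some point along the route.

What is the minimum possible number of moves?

6

Any route passes through 11 somewhere between 6 and 1. Summing Manhattan distances along the two legs (6 → 11 → 1) gives a lower bound of 2 + 4 = 6 moves.
A route of 6 moves achieves this: 6 → 7 → 11 → 10 → 9 → 5 → 1.
Since 6 matches the lower bound, it is optimal.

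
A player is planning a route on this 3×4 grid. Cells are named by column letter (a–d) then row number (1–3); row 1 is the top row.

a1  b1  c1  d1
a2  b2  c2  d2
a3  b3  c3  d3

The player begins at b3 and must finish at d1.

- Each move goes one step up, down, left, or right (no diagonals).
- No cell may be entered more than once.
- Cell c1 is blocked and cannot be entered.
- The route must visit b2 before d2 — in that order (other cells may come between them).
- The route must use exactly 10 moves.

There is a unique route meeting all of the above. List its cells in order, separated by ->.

b3 -> a3 -> a2 -> a1 -> b1 -> b2 -> c2 -> c3 -> d3 -> d2 -> d1

The waypoints must appear in the order b2, d2, with no cell reused.
Route from b3: left to a3, 2× up (reaching a1), right to b1, down to b2, right to c2, down to c3, right to d3, 2× up (reaching d1) — 10 moves in all.
Check: order respected (b2 at step 5, d2 at step 9); 10 moves as required.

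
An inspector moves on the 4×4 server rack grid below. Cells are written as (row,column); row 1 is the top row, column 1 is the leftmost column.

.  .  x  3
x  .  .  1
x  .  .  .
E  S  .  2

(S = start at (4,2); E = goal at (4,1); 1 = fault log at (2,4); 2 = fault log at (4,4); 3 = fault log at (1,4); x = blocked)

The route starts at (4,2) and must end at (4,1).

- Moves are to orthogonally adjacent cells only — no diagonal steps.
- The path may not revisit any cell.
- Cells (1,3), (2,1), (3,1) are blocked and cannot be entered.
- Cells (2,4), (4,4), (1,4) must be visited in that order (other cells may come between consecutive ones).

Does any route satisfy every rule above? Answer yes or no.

no

(1,4) must be visited but has only one open neighbour ((2,4)), and it is neither the start nor the goal — the route would have to enter and leave through (2,4), re-entering it.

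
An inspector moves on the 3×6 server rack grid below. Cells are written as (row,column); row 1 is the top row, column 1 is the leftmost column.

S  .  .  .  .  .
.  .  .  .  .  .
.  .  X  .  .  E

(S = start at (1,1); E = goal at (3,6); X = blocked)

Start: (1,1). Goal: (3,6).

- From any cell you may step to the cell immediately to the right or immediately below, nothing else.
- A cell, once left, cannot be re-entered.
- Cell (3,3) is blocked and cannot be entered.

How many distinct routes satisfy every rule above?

A right/down-only route from (1,1) to (3,6) makes exactly 2 down-moves and 5 right-moves in some order.
With no other constraints that would be C(7,2) = 21 routes.
Subtract routes through each blocked cell (inclusion–exclusion for overlaps): − through (3,3): 6 → 15.
That gives 15 routes.

15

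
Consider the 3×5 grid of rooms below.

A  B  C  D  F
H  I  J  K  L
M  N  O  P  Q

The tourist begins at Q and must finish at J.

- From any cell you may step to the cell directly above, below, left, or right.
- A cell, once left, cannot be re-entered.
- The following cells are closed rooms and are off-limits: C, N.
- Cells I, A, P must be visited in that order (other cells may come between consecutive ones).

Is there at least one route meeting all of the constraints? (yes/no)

no

Every way from Q to I runs through J — but J is where the route must end, so it would be entered once on the way to I and again at the finish.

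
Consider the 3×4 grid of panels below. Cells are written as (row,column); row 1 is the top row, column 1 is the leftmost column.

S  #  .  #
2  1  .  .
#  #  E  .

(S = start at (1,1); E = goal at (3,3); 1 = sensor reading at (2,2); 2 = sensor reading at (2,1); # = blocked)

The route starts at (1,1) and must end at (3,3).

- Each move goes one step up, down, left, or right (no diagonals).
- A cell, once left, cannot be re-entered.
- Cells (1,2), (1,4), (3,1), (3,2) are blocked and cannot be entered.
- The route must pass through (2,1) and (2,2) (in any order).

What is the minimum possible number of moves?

4

Any route passes through (2,1) and (2,2) in some order between (1,1) and (3,3). Summing Manhattan distances along each leg and taking the cheapest ordering ((1,1) → (2,1) → (2,2) → (3,3)) gives a lower bound of 1 + 1 + 2 = 4 moves.
A route of 4 moves achieves this: (1,1) → (2,1) → (2,2) → (2,3) → (3,3).
Since 4 matches the lower bound, it is optimal.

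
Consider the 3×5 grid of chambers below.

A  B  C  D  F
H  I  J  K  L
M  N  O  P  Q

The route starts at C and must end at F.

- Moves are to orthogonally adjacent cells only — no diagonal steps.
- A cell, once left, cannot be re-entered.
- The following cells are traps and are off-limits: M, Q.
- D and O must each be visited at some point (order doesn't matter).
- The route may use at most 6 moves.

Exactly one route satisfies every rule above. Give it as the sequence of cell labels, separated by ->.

C -> J -> O -> P -> K -> D -> F

Any route must reach D and O and still end at F within 6 moves, so the order of the required stops is forced.
Route from C: 2× down (reaching O), right to P, 2× up (reaching D), right to F — 6 moves in all.
Check: all required cells visited; 6 ≤ 6 moves.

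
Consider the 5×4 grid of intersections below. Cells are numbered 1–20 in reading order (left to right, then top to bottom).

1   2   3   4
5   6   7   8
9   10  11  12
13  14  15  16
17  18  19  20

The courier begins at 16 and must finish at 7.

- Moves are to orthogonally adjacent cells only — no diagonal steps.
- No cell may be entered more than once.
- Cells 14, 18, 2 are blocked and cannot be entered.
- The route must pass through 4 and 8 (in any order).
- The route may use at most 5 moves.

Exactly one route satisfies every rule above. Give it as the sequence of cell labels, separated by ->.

The 5-move cap with required stops at 4, 8 leaves no slack for detours.
Route from 16: 3× up (reaching 4), left to 3, down to 7 — 5 moves in all.
Check: all required cells visited; 5 ≤ 5 moves.

16 -> 12 -> 8 -> 4 -> 3 -> 7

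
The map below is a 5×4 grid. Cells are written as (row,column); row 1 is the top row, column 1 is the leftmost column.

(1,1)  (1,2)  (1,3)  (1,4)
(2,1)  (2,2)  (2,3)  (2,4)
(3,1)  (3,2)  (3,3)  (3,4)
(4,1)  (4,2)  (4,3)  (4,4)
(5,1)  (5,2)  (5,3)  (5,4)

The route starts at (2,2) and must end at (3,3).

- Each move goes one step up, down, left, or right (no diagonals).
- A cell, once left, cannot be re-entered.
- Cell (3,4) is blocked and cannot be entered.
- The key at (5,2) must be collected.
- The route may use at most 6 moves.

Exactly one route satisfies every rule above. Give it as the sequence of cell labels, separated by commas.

(2,2), (3,2), (4,2), (5,2), (5,3), (4,3), (3,3)

Any route must reach (5,2) and still end at (3,3) within 6 moves, so the order of the required stops is forced.
Route from (2,2): 3× down (reaching (5,2)), right to (5,3), 2× up (reaching (3,3)) — 6 moves in all.
Check: all required cells visited; 6 ≤ 6 moves.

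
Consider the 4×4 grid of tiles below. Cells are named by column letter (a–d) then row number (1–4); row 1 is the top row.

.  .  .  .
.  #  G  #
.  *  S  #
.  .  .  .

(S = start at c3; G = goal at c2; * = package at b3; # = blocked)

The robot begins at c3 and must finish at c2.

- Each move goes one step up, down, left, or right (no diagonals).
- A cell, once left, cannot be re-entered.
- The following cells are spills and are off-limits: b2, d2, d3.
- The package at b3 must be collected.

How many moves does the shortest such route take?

7

Any route passes through b3 somewhere between c3 and c2. Summing Manhattan distances along the two legs (c3 → b3 → c2) gives a lower bound of 1 + 2 = 3 moves.
The shortest route satisfying every rule uses 7 moves: c3 → b3 → a3 → a2 → a1 → b1 → c1 → c2.
The no-revisit rule (legs can't share cells) pushes the minimum above the 3-move bound; an exhaustive check rules out every length from 3 to 6 (on a 4-connected grid the length of any start-to-goal walk has the same parity as the Manhattan bound, so only lengths 3, 5, 7, … need checking), leaving 7 as the minimum.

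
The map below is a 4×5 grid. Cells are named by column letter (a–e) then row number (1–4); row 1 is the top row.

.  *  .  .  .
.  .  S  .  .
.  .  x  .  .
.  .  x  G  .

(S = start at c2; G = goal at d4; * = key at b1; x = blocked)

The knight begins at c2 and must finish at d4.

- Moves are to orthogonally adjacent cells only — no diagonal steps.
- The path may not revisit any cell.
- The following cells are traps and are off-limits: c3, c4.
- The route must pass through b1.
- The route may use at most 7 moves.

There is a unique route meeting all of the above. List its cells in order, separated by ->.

c2 -> b2 -> b1 -> c1 -> d1 -> d2 -> d3 -> d4

Any route must reach b1 and still end at d4 within 7 moves, so the order of the required stops is forced.
Route from c2: left to b2, up to b1, 2× right (reaching d1), 3× down (reaching d4) — 7 moves in all.
Check: all required cells visited; 7 ≤ 7 moves.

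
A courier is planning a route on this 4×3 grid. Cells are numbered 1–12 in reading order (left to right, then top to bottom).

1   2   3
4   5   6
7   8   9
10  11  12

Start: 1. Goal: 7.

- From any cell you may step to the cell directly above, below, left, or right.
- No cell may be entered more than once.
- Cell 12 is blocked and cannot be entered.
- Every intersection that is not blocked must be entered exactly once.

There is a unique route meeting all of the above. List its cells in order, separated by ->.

Need to visit all 11 open cells exactly once, starting at 1 and ending at 7.
Route from 1: down to 4, right to 5, up to 2, right to 3, 2× down (reaching 9), left to 8, down to 11, left to 10, up to 7 — 10 moves in all.
Check: all 11 open cells covered.

1 -> 4 -> 5 -> 2 -> 3 -> 6 -> 9 -> 8 -> 11 -> 10 -> 7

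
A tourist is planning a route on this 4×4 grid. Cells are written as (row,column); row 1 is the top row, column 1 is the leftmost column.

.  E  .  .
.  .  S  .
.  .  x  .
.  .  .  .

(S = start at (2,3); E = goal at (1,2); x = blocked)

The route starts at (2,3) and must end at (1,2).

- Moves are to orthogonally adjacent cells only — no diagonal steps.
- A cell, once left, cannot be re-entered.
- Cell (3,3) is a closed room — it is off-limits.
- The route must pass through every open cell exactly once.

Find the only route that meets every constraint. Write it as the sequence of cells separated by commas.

Need to visit all 15 open cells exactly once, starting at (2,3) and ending at (1,2).
Cell (1,4) has only two open neighbours ((2,4) and (1,3)), so the path must pass straight through it: one of those is the cell it's entered from and the other is where it exits.
Route from (2,3): up to (1,3), right to (1,4), 3× down (reaching (4,4)), 3× left (reaching (4,1)), up to (3,1), right to (3,2), up to (2,2), left to (2,1), up to (1,1), right to (1,2) — 14 moves in all.
Check: all 15 open cells covered.

(2,3), (1,3), (1,4), (2,4), (3,4), (4,4), (4,3), (4,2), (4,1), (3,1), (3,2), (2,2), (2,1), (1,1), (1,2)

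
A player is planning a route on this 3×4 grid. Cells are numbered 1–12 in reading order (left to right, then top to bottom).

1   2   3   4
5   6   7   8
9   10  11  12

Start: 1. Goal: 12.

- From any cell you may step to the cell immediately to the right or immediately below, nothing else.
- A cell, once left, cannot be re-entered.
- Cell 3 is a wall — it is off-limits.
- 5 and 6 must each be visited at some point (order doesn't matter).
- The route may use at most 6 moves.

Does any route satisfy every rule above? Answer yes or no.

One route that works: 1 → 5 → 6 → 10 → 11 → 12.

yes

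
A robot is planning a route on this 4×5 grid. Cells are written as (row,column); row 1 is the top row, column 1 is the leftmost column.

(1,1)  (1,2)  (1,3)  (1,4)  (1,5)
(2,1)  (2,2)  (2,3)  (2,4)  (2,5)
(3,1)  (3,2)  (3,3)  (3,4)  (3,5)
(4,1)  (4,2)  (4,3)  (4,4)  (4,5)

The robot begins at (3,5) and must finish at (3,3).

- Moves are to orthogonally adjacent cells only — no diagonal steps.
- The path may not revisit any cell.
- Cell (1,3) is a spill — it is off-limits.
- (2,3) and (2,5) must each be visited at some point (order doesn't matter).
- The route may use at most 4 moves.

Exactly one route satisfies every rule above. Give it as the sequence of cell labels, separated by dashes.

(3,5) - (2,5) - (2,4) - (2,3) - (3,3)

The budget equals the shortest possible length, so every move has to be on a shortest route through the required cells.
Route from (3,5): up to (2,5), 2× left (reaching (2,3)), down to (3,3) — 4 moves in all.
Check: all required cells visited; 4 ≤ 4 moves.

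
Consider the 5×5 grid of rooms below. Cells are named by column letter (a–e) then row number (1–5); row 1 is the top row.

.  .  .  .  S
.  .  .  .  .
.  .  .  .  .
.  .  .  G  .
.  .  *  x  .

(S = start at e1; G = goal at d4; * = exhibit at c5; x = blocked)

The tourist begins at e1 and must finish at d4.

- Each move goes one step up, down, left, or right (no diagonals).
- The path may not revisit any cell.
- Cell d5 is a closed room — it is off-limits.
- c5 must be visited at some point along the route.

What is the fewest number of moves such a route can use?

10

Any route passes through c5 somewhere between e1 and d4. Summing Manhattan distances along the two legs (e1 → c5 → d4) gives a lower bound of 6 + 2 = 8 moves.
The shortest route satisfying every rule uses 10 moves: e1 → e2 → e3 → d3 → c3 → b3 → b4 → b5 → c5 → c4 → d4.
The bound of 8 isn't tight here; checking systematically, no route of length 8 through 9 satisfies every constraint, so 10 is the minimum.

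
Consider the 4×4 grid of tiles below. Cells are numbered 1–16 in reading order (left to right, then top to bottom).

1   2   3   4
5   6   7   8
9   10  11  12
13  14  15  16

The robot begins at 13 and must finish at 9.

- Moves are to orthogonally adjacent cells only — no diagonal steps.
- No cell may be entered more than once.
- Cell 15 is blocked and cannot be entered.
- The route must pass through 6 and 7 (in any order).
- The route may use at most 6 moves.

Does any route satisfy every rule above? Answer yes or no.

Even ignoring the no-revisit rule, getting from 13 to 9, taking the cheapest ordering 13 → 6 → 7 → 9 needs at least 3 + 1 + 3 = 7 moves (Manhattan distance per leg), which exceeds the 6-move limit.

no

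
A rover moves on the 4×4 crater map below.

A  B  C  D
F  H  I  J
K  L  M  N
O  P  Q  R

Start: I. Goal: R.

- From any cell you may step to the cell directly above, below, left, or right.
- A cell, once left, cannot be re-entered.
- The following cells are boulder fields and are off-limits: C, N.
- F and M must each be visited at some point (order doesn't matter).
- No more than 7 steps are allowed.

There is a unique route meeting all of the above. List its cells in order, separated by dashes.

The 7-move cap with required stops at F, M leaves no slack for detours.
Route from I: left 2 to F, down 1 to K, right 2 to M, down 1 to Q, right 1 to R — 7 moves in all.
Check: all required cells visited; 7 ≤ 7 moves.

I - H - F - K - L - M - Q - R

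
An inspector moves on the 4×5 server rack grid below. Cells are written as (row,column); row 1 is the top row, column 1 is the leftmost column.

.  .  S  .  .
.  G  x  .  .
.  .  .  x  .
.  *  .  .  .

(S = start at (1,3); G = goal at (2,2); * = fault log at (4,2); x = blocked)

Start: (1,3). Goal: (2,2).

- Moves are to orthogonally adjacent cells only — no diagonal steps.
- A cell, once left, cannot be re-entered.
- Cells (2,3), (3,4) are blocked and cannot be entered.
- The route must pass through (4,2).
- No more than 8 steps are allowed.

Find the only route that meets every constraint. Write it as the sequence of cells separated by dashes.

(1,3) - (1,2) - (1,1) - (2,1) - (3,1) - (4,1) - (4,2) - (3,2) - (2,2)

Any route must reach (4,2) and still end at (2,2) within 8 moves, so the order of the required stops is forced.
Route from (1,3): left 2 to (1,1), down 3 to (4,1), right 1 to (4,2), up 2 to (2,2) — 8 moves in all.
Check: all required cells visited; 8 ≤ 8 moves.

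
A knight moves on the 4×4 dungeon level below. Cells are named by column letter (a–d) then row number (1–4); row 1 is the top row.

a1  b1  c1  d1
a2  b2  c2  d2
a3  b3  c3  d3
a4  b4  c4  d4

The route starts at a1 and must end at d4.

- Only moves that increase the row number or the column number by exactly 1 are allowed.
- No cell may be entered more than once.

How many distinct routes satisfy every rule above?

A right/down-only route from a1 to d4 makes exactly 3 down-moves and 3 right-moves in some order.
With no other constraints that would be C(6,3) = 20 routes.
That gives 20 routes.

20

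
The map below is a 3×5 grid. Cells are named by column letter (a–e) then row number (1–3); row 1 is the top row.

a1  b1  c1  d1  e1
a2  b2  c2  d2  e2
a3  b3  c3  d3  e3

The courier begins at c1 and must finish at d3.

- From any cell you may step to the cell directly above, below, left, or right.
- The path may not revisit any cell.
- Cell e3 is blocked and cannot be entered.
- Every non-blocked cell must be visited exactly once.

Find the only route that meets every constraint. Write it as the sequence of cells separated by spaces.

c1 d1 e1 e2 d2 c2 b2 b1 a1 a2 a3 b3 c3 d3

Need to visit all 14 open cells exactly once, starting at c1 and ending at d3.
Cell a1 has only two open neighbours (a2 and b1), so the path must pass straight through it: one of those is the cell it's entered from and the other is where it exits.
Route from c1: right 2 to e1, down 1 to e2, left 3 to b2, up 1 to b1, left 1 to a1, down 2 to a3, right 3 to d3 — 13 moves in all.
Check: all 14 open cells covered.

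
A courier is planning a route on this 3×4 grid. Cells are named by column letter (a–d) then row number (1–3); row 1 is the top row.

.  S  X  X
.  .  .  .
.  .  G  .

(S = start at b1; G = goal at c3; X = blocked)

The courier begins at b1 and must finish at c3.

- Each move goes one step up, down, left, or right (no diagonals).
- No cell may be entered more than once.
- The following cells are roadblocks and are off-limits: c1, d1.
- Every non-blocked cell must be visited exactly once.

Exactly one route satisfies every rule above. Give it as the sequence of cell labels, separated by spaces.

b1 a1 a2 a3 b3 b2 c2 d2 d3 c3

Need to visit all 10 open cells exactly once, starting at b1 and ending at c3.
Cell a3 has only two open neighbours (a2 and b3), so the path must pass straight through it: one of those is the cell it's entered from and the other is where it exits.
Route from b1: left 1 to a1, down 2 to a3, right 1 to b3, up 1 to b2, right 2 to d2, down 1 to d3, left 1 to c3 — 9 moves in all.
Check: all 10 open cells covered.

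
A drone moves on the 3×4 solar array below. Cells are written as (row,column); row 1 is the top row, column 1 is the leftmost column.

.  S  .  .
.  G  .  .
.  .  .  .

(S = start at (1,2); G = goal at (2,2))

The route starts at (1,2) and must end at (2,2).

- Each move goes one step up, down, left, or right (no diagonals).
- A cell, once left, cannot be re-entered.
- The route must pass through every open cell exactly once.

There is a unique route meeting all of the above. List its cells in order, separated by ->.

Need to visit all 12 open cells exactly once, starting at (1,2) and ending at (2,2).
Cell (3,4) has only two open neighbours ((2,4) and (3,3)), so the path must pass straight through it: one of those is the cell it's entered from and the other is where it exits.
Route from (1,2): left to (1,1), 2× down (reaching (3,1)), 3× right (reaching (3,4)), 2× up (reaching (1,4)), left to (1,3), down to (2,3), left to (2,2) — 11 moves in all.
Check: all 12 open cells covered.

(1,2) -> (1,1) -> (2,1) -> (3,1) -> (3,2) -> (3,3) -> (3,4) -> (2,4) -> (1,4) -> (1,3) -> (2,3) -> (2,2)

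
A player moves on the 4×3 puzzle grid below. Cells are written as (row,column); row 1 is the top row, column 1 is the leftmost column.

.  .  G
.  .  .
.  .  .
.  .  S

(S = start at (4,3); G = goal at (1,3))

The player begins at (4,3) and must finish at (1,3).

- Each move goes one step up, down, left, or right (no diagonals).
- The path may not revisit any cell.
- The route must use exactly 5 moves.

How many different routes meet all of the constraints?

Need simple routes of exactly 5 moves from (4,3) to (1,3) (Manhattan distance 3, so 1 moves are spent on a detour and 1 undoing it).
Enumerating: (4,3) (3,3) (2,3) (2,2) (1,2) (1,3) | (4,3) (3,3) (3,2) (2,2) (1,2) (1,3) | (4,3) (3,3) (3,2) (2,2) (2,3) (1,3) | (4,3) (4,2) (3,2) (2,2) (1,2) (1,3) | (4,3) (4,2) (3,2) (2,2) (2,3) (1,3) | (4,3) (4,2) (3,2) (3,3) (2,3) (1,3).
That gives 6 routes.

6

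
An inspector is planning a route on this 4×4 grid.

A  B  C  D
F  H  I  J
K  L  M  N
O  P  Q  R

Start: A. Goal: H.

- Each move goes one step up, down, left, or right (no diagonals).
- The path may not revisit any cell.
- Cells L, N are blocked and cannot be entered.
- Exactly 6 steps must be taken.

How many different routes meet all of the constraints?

Need simple routes of exactly 6 moves from A to H (Manhattan distance 2, so 2 moves are spent on a detour and 2 undoing it).
Enumerating: A B C D J I H.
That gives 1 route.

1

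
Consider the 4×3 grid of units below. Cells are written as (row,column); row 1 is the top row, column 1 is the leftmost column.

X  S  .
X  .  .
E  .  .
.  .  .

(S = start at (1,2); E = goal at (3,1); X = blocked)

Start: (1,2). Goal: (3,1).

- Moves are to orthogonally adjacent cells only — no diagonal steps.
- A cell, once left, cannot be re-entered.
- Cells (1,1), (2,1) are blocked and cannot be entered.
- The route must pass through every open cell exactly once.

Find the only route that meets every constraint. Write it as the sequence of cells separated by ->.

Need to visit all 10 open cells exactly once, starting at (1,2) and ending at (3,1).
Cell (4,3) has only two open neighbours ((3,3) and (4,2)), so the path must pass straight through it: one of those is the cell it's entered from and the other is where it exits.
Route from (1,2): right 1 to (1,3), down 1 to (2,3), left 1 to (2,2), down 1 to (3,2), right 1 to (3,3), down 1 to (4,3), left 2 to (4,1), up 1 to (3,1) — 9 moves in all.
Check: all 10 open cells covered.

(1,2) -> (1,3) -> (2,3) -> (2,2) -> (3,2) -> (3,3) -> (4,3) -> (4,2) -> (4,1) -> (3,1)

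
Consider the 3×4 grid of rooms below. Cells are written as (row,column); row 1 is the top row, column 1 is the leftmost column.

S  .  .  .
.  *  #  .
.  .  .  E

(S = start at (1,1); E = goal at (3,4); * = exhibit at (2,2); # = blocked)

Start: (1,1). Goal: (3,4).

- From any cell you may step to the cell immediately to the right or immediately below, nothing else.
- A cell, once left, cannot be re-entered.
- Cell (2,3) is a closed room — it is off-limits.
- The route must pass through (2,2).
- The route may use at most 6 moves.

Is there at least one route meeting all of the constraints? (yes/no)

yes

One route that works: (1,1) → (2,1) → (2,2) → (3,2) → (3,3) → (3,4).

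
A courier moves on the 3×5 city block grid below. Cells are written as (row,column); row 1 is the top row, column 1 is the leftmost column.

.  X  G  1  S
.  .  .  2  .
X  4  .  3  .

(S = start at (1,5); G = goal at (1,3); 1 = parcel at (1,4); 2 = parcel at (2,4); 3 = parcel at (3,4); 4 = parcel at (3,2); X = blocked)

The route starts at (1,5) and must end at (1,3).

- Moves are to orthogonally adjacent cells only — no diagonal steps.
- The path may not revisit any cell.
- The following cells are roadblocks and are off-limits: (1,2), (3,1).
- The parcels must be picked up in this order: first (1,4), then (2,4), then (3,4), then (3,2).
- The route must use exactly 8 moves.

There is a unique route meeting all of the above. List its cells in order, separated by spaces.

The waypoints must appear in the order (1,4), (2,4), (3,4), (3,2), with no cell reused.
Route from (1,5): left to (1,4), 2× down (reaching (3,4)), 2× left (reaching (3,2)), up to (2,2), right to (2,3), up to (1,3) — 8 moves in all.
Check: order respected (1 at step 1, 2 at step 2, 3 at step 3, 4 at step 5); 8 moves as required.

(1,5) (1,4) (2,4) (3,4) (3,3) (3,2) (2,2) (2,3) (1,3)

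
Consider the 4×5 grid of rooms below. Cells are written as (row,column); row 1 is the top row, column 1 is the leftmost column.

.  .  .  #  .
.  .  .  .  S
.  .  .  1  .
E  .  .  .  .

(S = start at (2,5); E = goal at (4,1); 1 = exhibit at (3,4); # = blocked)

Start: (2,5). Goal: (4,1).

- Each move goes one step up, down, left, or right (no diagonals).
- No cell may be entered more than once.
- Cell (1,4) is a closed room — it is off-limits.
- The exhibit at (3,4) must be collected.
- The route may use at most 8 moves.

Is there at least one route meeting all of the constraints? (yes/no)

One route that works: (2,5) → (3,5) → (3,4) → (4,4) → (4,3) → (4,2) → (4,1).

yes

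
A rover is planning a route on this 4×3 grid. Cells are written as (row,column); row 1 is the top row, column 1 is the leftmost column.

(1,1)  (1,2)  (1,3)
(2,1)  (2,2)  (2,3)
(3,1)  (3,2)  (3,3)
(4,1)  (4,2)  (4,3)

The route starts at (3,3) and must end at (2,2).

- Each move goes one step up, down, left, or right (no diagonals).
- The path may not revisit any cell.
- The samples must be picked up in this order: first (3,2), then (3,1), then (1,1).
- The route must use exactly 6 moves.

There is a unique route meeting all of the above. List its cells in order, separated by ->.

(3,3) -> (3,2) -> (3,1) -> (2,1) -> (1,1) -> (1,2) -> (2,2)

The waypoints must appear in the order (3,2), (3,1), (1,1), with no cell reused.
Route from (3,3): 2× left (reaching (3,1)), 2× up (reaching (1,1)), right to (1,2), down to (2,2) — 6 moves in all.
Check: order respected ((3,2) at step 1, (3,1) at step 2, (1,1) at step 4); 6 moves as required.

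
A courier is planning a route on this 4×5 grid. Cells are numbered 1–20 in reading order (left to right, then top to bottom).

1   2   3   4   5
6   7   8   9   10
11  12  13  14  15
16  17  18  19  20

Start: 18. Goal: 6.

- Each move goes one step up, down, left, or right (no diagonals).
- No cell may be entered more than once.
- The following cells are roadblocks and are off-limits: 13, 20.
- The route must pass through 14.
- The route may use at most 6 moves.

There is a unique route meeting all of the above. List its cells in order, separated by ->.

18 -> 19 -> 14 -> 9 -> 8 -> 7 -> 6

The budget equals the shortest possible length, so every move has to be on a shortest route through the required cells.
Route from 18: right to 19, 2× up (reaching 9), 3× left (reaching 6) — 6 moves in all.
Check: all required cells visited; 6 ≤ 6 moves.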